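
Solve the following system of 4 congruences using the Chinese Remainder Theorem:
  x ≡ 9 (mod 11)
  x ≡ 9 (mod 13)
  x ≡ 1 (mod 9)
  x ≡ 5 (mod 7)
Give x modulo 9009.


Product of moduli M = 11 · 13 · 9 · 7 = 9009.
Merge one congruence at a time:
  Start: x ≡ 9 (mod 11).
  Combine with x ≡ 9 (mod 13); new modulus lcm = 143.
    Write x = 9 + 11·t and substitute into x ≡ 9 (mod 13): 11·t ≡ 9 − 9 = 0 (mod 13).
    The inverse of 11 mod 13 is 6 (since 11·6 = 66 = 5·13 + 1), so t ≡ 6·0 = 0 ≡ 0 (mod 13).
    Then x = 9 + 11·0 = 9, valid modulo lcm(11, 13) = 143: x ≡ 9 (mod 143).
  Combine with x ≡ 1 (mod 9); new modulus lcm = 1287.
    Write x = 9 + 143·t and substitute into x ≡ 1 (mod 9): 143·t ≡ 1 − 9 = -8 (mod 9).
    Reduce coefficients mod 9: 8·t ≡ 1 (mod 9).
    The inverse of 8 mod 9 is 8 (since 8·8 = 64 = 7·9 + 1), so t ≡ 8·1 = 8 ≡ 8 (mod 9).
    Then x = 9 + 143·8 = 1153, valid modulo lcm(143, 9) = 1287: x ≡ 1153 (mod 1287).
  Combine with x ≡ 5 (mod 7); new modulus lcm = 9009.
    Write x = 1153 + 1287·t and substitute into x ≡ 5 (mod 7): 1287·t ≡ 5 − 1153 = -1148 (mod 7).
    Reduce coefficients mod 7: 6·t ≡ 0 (mod 7).
    The inverse of 6 mod 7 is 6 (since 6·6 = 36 = 5·7 + 1), so t ≡ 6·0 = 0 ≡ 0 (mod 7).
    Then x = 1153 + 1287·0 = 1153, valid modulo lcm(1287, 7) = 9009: x ≡ 1153 (mod 9009).
Verify against each original: 1153 mod 11 = 9, 1153 mod 13 = 9, 1153 mod 9 = 1, 1153 mod 7 = 5.

x ≡ 1153 (mod 9009).


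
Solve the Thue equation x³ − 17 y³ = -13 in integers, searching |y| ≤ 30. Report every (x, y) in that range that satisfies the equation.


The equation is x³ - 17y³ = -13. For fixed y, x³ = 17·y³ − 13, so a solution requires the RHS to be a perfect cube.
Strategy: iterate y from -30 to 30, compute RHS = 17·y³ − 13, and check whether it is a (positive or negative) perfect cube.
Check small values of y:
  y = 0: RHS = -13 is not a perfect cube.
  y = 1: RHS = 4 is not a perfect cube.
  y = -1: RHS = -30 is not a perfect cube.
  y = 2: RHS = 123 is not a perfect cube.
  y = -2: RHS = -149 is not a perfect cube.
  y = 3: RHS = 446 is not a perfect cube.
  y = -3: RHS = -472 is not a perfect cube.
Continuing the search up to |y| = 30 finds no solutions either.
No (x, y) in the scanned range satisfies the equation.

No integer solutions with |y| ≤ 30.


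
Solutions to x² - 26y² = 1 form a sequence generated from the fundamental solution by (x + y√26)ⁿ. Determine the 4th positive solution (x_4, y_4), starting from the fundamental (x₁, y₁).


Step 1: Find the fundamental solution (x₁, y₁) of x² - 26y² = 1.
  Expand √26 as a continued fraction. a₀ = ⌊√26⌋ = 5; iterate m_{k+1} = d_k·a_k − m_k, d_{k+1} = (26 − m_{k+1}²)/d_k, a_{k+1} = ⌊(a₀ + m_{k+1})/d_{k+1}⌋ (starting m₀ = 0, d₀ = 1), with convergents p_k = a_k·p_{k-1} + p_{k-2}, q_k = a_k·q_{k-1} + q_{k-2} (p₋₁ = 1, q₋₁ = 0):
  k = 0: a₀ = 5; p₀/q₀ = 5/1; p₀² − 26·q₀² = 25 − 26 = -1.
  k = 1: m = 5, d = 1, a = ⌊(5 + 5)/1⌋ = 10; p/q = (10·5 + 1)/(10·1 + 0) = 51/10; p² − 26·q² = 2601 − 2600 = 1.
  The first convergent with p² − 26·q² = 1 gives the fundamental solution (x₁, y₁) = (51, 10).
Step 2: Apply the recurrence (x_{n+1}, y_{n+1}) = (x₁x_n + 26y₁y_n, x₁y_n + y₁x_n) repeatedly.
  From (x_1, y_1) = (51, 10): x_2 = 51·51 + 26·10·10 = 5201; y_2 = 51·10 + 10·51 = 1020.
  From (x_2, y_2) = (5201, 1020): x_3 = 51·5201 + 26·10·1020 = 530451; y_3 = 51·1020 + 10·5201 = 104030.
  From (x_3, y_3) = (530451, 104030): x_4 = 51·530451 + 26·10·104030 = 54100801; y_4 = 51·104030 + 10·530451 = 10610040.
Step 3: Verify x_4² - 26·y_4² = 2926896668841601 - 2926896668841600 = 1 (should be 1). ✓

(x_1, y_1) = (51, 10); (x_4, y_4) = (54100801, 10610040).


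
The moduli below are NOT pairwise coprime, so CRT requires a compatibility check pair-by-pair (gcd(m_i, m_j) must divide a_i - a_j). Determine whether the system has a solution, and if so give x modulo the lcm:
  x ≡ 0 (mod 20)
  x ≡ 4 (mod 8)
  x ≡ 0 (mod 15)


Moduli 20, 8, 15 are not pairwise coprime, so CRT works modulo lcm(m_i) when all pairwise compatibility conditions hold.
Pairwise compatibility: gcd(m_i, m_j) must divide a_i - a_j for every pair.
Merge one congruence at a time:
  Start: x ≡ 0 (mod 20).
  Combine with x ≡ 4 (mod 8): gcd(20, 8) = 4; 4 - 0 = 4, which IS divisible by 4, so compatible.
    Write x = 0 + 20·t and substitute into x ≡ 4 (mod 8): 20·t ≡ 4 − 0 = 4 (mod 8).
    Divide the congruence (and modulus) by g = 4: 5·t ≡ 1 (mod 2).
    Reduce coefficients mod 2: 1·t ≡ 1 (mod 2).
    So t ≡ 1 (mod 2).
    Then x = 0 + 20·1 = 20, valid modulo lcm(20, 8) = 40: x ≡ 20 (mod 40).
  Combine with x ≡ 0 (mod 15): gcd(40, 15) = 5; 0 - 20 = -20, which IS divisible by 5, so compatible.
    Write x = 20 + 40·t and substitute into x ≡ 0 (mod 15): 40·t ≡ 0 − 20 = -20 (mod 15).
    Divide the congruence (and modulus) by g = 5: 8·t ≡ -4 (mod 3).
    Reduce coefficients mod 3: 2·t ≡ 2 (mod 3).
    The inverse of 2 mod 3 is 2 (since 2·2 = 4 = 1·3 + 1), so t ≡ 2·2 = 4 ≡ 1 (mod 3).
    Then x = 20 + 40·1 = 60, valid modulo lcm(40, 15) = 120: x ≡ 60 (mod 120).
Verify: 60 mod 20 = 0, 60 mod 8 = 4, 60 mod 15 = 0.

x ≡ 60 (mod 120).


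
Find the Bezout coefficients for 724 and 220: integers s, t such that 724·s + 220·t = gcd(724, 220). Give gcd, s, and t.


Euclidean algorithm on (724, 220) — divide until remainder is 0:
  724 = 3 · 220 + 64
  220 = 3 · 64 + 28
  64 = 2 · 28 + 8
  28 = 3 · 8 + 4
  8 = 2 · 4 + 0
gcd(724, 220) = 4.
Track Bezout coefficients alongside the remainders: start with r₀ = 724 = a·1 + b·0 (s = 1, t = 0) and r₁ = 220 = a·0 + b·1 (s = 0, t = 1); each new remainder r_{k+1} = r_{k-1} − q_k·r_k inherits s_{k+1} = s_{k-1} − q_k·s_k, t_{k+1} = t_{k-1} − q_k·t_k, so r_k = a·s_k + b·t_k at every step:
  q = 3: r = 64, s = 1 − 3·0 = 1, t = 0 − 3·1 = -3  (check: 724·1 + 220·(-3) = 64)
  q = 3: r = 28, s = 0 − 3·1 = -3, t = 1 − 3·(-3) = 10  (check: 724·(-3) + 220·10 = 28)
  q = 2: r = 8, s = 1 − 2·(-3) = 7, t = -3 − 2·10 = -23  (check: 724·7 + 220·(-23) = 8)
  q = 3: r = 4, s = -3 − 3·7 = -24, t = 10 − 3·(-23) = 79  (check: 724·(-24) + 220·79 = 4)
The row with r = 4 (the gcd) gives the Bezout coefficients s = -24, t = 79.
Result: 724 · (-24) + 220 · (79) = 4.

gcd(724, 220) = 4; s = -24, t = 79 (check: 724·(-24) + 220·79 = 4).


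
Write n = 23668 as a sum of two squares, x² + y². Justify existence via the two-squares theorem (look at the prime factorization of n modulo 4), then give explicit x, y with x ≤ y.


Step 1: Factor n = 23668 = 2^2 · 61 · 97.
Step 2: Check the mod-4 condition on each prime factor: 2 = 2 (special); 61 ≡ 1 (mod 4), exponent 1; 97 ≡ 1 (mod 4), exponent 1.
All primes ≡ 3 (mod 4) appear to even exponent (or don't appear), so by the two-squares theorem n IS expressible as a sum of two squares.
Step 3: Build a representation. Group n = k² · m with k = 2 and m = 61 · 97 = 5917 (a product of primes ≡ 1 (mod 4)); a representation of m scales to one of n via (k·x)² + (k·y)² = k²(x² + y²). Each prime p ≡ 1 (mod 4) is itself a sum of two squares; find a² by testing p − a² for a perfect square:
  61: 61 − 1² = 60, 61 − 2² = 57, 61 − 3² = 52, 61 − 4² = 45, 61 − 5² = 36 = 6² ⇒ 61 = 5² + 6².
  97: 97 − 1² = 96, 97 − 2² = 93, 97 − 3² = 88, 97 − 4² = 81 = 9² ⇒ 97 = 4² + 9².
  Combine using the Brahmagupta–Fibonacci identity (a² + b²)(c² + d²) = (ac − bd)² + (ad + bc)² = (ac + bd)² + (ad − bc)²:
  61 · 97 = 5917: from (5² + 6²)(4² + 9²), take (5·4 − 6·9, 5·9 + 6·4) = (20 − 54, 45 + 24) = (-34, 69); dropping signs (only squares matter) gives (34, 69); check 34² + 69² = 1156 + 4761 = 5917 ✓.
  Scale by k = 2: (2·34, 2·69) = (68, 138).
Step 4: Order so x ≤ y and verify: 68² + 138² = 4624 + 19044 = 23668 = n. ✓

n = 23668 = 68² + 138² (one valid representation with x ≤ y).


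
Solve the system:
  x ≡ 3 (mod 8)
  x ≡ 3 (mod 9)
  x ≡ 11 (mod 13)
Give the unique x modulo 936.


Moduli 8, 9, 13 are pairwise coprime; by CRT there is a unique solution modulo M = 8 · 9 · 13 = 936.
Solve pairwise, accumulating the modulus:
  Start with x ≡ 3 (mod 8).
  Combine with x ≡ 3 (mod 9): since gcd(8, 9) = 1, we get a unique residue mod 72.
    Write x = 3 + 8·t and substitute into x ≡ 3 (mod 9): 8·t ≡ 3 − 3 = 0 (mod 9).
    The inverse of 8 mod 9 is 8 (since 8·8 = 64 = 7·9 + 1), so t ≡ 8·0 = 0 ≡ 0 (mod 9).
    Then x = 3 + 8·0 = 3, valid modulo lcm(8, 9) = 72: x ≡ 3 (mod 72).
  Combine with x ≡ 11 (mod 13): since gcd(72, 13) = 1, we get a unique residue mod 936.
    Write x = 3 + 72·t and substitute into x ≡ 11 (mod 13): 72·t ≡ 11 − 3 = 8 (mod 13).
    Reduce coefficients mod 13: 7·t ≡ 8 (mod 13).
    The inverse of 7 mod 13 is 2 (since 7·2 = 14 = 1·13 + 1), so t ≡ 2·8 = 16 ≡ 3 (mod 13).
    Then x = 3 + 72·3 = 219, valid modulo lcm(72, 13) = 936: x ≡ 219 (mod 936).
Verify: 219 mod 8 = 3 ✓, 219 mod 9 = 3 ✓, 219 mod 13 = 11 ✓.

x ≡ 219 (mod 936).


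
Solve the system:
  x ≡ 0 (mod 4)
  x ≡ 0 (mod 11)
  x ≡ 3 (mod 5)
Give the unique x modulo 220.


Moduli 4, 11, 5 are pairwise coprime; by CRT there is a unique solution modulo M = 4 · 11 · 5 = 220.
Solve pairwise, accumulating the modulus:
  Start with x ≡ 0 (mod 4).
  Combine with x ≡ 0 (mod 11): since gcd(4, 11) = 1, we get a unique residue mod 44.
    Write x = 0 + 4·t and substitute into x ≡ 0 (mod 11): 4·t ≡ 0 − 0 = 0 (mod 11).
    The inverse of 4 mod 11 is 3 (since 4·3 = 12 = 1·11 + 1), so t ≡ 3·0 = 0 ≡ 0 (mod 11).
    Then x = 0 + 4·0 = 0, valid modulo lcm(4, 11) = 44: x ≡ 0 (mod 44).
  Combine with x ≡ 3 (mod 5): since gcd(44, 5) = 1, we get a unique residue mod 220.
    Write x = 0 + 44·t and substitute into x ≡ 3 (mod 5): 44·t ≡ 3 − 0 = 3 (mod 5).
    Reduce coefficients mod 5: 4·t ≡ 3 (mod 5).
    The inverse of 4 mod 5 is 4 (since 4·4 = 16 = 3·5 + 1), so t ≡ 4·3 = 12 ≡ 2 (mod 5).
    Then x = 0 + 44·2 = 88, valid modulo lcm(44, 5) = 220: x ≡ 88 (mod 220).
Verify: 88 mod 4 = 0 ✓, 88 mod 11 = 0 ✓, 88 mod 5 = 3 ✓.

x ≡ 88 (mod 220).


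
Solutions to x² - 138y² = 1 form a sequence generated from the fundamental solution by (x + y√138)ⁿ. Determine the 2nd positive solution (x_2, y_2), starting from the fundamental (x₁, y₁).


Step 1: Find the fundamental solution (x₁, y₁) of x² - 138y² = 1.
  Expand √138 as a continued fraction. a₀ = ⌊√138⌋ = 11; iterate m_{k+1} = d_k·a_k − m_k, d_{k+1} = (138 − m_{k+1}²)/d_k, a_{k+1} = ⌊(a₀ + m_{k+1})/d_{k+1}⌋ (starting m₀ = 0, d₀ = 1), with convergents p_k = a_k·p_{k-1} + p_{k-2}, q_k = a_k·q_{k-1} + q_{k-2} (p₋₁ = 1, q₋₁ = 0):
  k = 0: a₀ = 11; p₀/q₀ = 11/1; p₀² − 138·q₀² = 121 − 138 = -17.
  k = 1: m = 11, d = 17, a = ⌊(11 + 11)/17⌋ = 1; p/q = (1·11 + 1)/(1·1 + 0) = 12/1; p² − 138·q² = 144 − 138 = 6.
  k = 2: m = 6, d = 6, a = ⌊(11 + 6)/6⌋ = 2; p/q = (2·12 + 11)/(2·1 + 1) = 35/3; p² − 138·q² = 1225 − 1242 = -17.
  k = 3: m = 6, d = 17, a = ⌊(11 + 6)/17⌋ = 1; p/q = (1·35 + 12)/(1·3 + 1) = 47/4; p² − 138·q² = 2209 − 2208 = 1.
  The first convergent with p² − 138·q² = 1 gives the fundamental solution (x₁, y₁) = (47, 4).
Step 2: Apply the recurrence (x_{n+1}, y_{n+1}) = (x₁x_n + 138y₁y_n, x₁y_n + y₁x_n) repeatedly.
  From (x_1, y_1) = (47, 4): x_2 = 47·47 + 138·4·4 = 4417; y_2 = 47·4 + 4·47 = 376.
Step 3: Verify x_2² - 138·y_2² = 19509889 - 19509888 = 1 (should be 1). ✓

(x_1, y_1) = (47, 4); (x_2, y_2) = (4417, 376).


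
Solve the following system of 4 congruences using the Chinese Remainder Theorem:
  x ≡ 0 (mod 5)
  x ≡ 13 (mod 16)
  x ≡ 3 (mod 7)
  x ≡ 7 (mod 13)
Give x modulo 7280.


Product of moduli M = 5 · 16 · 7 · 13 = 7280.
Merge one congruence at a time:
  Start: x ≡ 0 (mod 5).
  Combine with x ≡ 13 (mod 16); new modulus lcm = 80.
    Write x = 0 + 5·t and substitute into x ≡ 13 (mod 16): 5·t ≡ 13 − 0 = 13 (mod 16).
    The inverse of 5 mod 16 is 13 (since 5·13 = 65 = 4·16 + 1), so t ≡ 13·13 = 169 ≡ 9 (mod 16).
    Then x = 0 + 5·9 = 45, valid modulo lcm(5, 16) = 80: x ≡ 45 (mod 80).
  Combine with x ≡ 3 (mod 7); new modulus lcm = 560.
    Write x = 45 + 80·t and substitute into x ≡ 3 (mod 7): 80·t ≡ 3 − 45 = -42 (mod 7).
    Reduce coefficients mod 7: 3·t ≡ 0 (mod 7).
    The inverse of 3 mod 7 is 5 (since 3·5 = 15 = 2·7 + 1), so t ≡ 5·0 = 0 ≡ 0 (mod 7).
    Then x = 45 + 80·0 = 45, valid modulo lcm(80, 7) = 560: x ≡ 45 (mod 560).
  Combine with x ≡ 7 (mod 13); new modulus lcm = 7280.
    Write x = 45 + 560·t and substitute into x ≡ 7 (mod 13): 560·t ≡ 7 − 45 = -38 (mod 13).
    Reduce coefficients mod 13: 1·t ≡ 1 (mod 13).
    So t ≡ 1 (mod 13).
    Then x = 45 + 560·1 = 605, valid modulo lcm(560, 13) = 7280: x ≡ 605 (mod 7280).
Verify against each original: 605 mod 5 = 0, 605 mod 16 = 13, 605 mod 7 = 3, 605 mod 13 = 7.

x ≡ 605 (mod 7280).


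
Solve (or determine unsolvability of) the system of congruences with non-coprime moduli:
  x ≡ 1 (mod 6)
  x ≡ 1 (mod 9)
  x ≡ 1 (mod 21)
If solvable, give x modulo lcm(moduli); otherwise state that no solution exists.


Moduli 6, 9, 21 are not pairwise coprime, so CRT works modulo lcm(m_i) when all pairwise compatibility conditions hold.
Pairwise compatibility: gcd(m_i, m_j) must divide a_i - a_j for every pair.
Merge one congruence at a time:
  Start: x ≡ 1 (mod 6).
  Combine with x ≡ 1 (mod 9): gcd(6, 9) = 3; 1 - 1 = 0, which IS divisible by 3, so compatible.
    Write x = 1 + 6·t and substitute into x ≡ 1 (mod 9): 6·t ≡ 1 − 1 = 0 (mod 9).
    Divide the congruence (and modulus) by g = 3: 2·t ≡ 0 (mod 3).
    The inverse of 2 mod 3 is 2 (since 2·2 = 4 = 1·3 + 1), so t ≡ 2·0 = 0 ≡ 0 (mod 3).
    Then x = 1 + 6·0 = 1, valid modulo lcm(6, 9) = 18: x ≡ 1 (mod 18).
  Combine with x ≡ 1 (mod 21): gcd(18, 21) = 3; 1 - 1 = 0, which IS divisible by 3, so compatible.
    Write x = 1 + 18·t and substitute into x ≡ 1 (mod 21): 18·t ≡ 1 − 1 = 0 (mod 21).
    Divide the congruence (and modulus) by g = 3: 6·t ≡ 0 (mod 7).
    The inverse of 6 mod 7 is 6 (since 6·6 = 36 = 5·7 + 1), so t ≡ 6·0 = 0 ≡ 0 (mod 7).
    Then x = 1 + 18·0 = 1, valid modulo lcm(18, 21) = 126: x ≡ 1 (mod 126).
Verify: 1 mod 6 = 1, 1 mod 9 = 1, 1 mod 21 = 1.

x ≡ 1 (mod 126).


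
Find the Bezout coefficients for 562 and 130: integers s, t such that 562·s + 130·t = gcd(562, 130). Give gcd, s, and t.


Euclidean algorithm on (562, 130) — divide until remainder is 0:
  562 = 4 · 130 + 42
  130 = 3 · 42 + 4
  42 = 10 · 4 + 2
  4 = 2 · 2 + 0
gcd(562, 130) = 2.
Track Bezout coefficients alongside the remainders: start with r₀ = 562 = a·1 + b·0 (s = 1, t = 0) and r₁ = 130 = a·0 + b·1 (s = 0, t = 1); each new remainder r_{k+1} = r_{k-1} − q_k·r_k inherits s_{k+1} = s_{k-1} − q_k·s_k, t_{k+1} = t_{k-1} − q_k·t_k, so r_k = a·s_k + b·t_k at every step:
  q = 4: r = 42, s = 1 − 4·0 = 1, t = 0 − 4·1 = -4  (check: 562·1 + 130·(-4) = 42)
  q = 3: r = 4, s = 0 − 3·1 = -3, t = 1 − 3·(-4) = 13  (check: 562·(-3) + 130·13 = 4)
  q = 10: r = 2, s = 1 − 10·(-3) = 31, t = -4 − 10·13 = -134  (check: 562·31 + 130·(-134) = 2)
The row with r = 2 (the gcd) gives the Bezout coefficients s = 31, t = -134.
Result: 562 · (31) + 130 · (-134) = 2.

gcd(562, 130) = 2; s = 31, t = -134 (check: 562·31 + 130·(-134) = 2).


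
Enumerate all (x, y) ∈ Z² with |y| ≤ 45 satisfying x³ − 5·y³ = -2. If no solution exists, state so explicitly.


The equation is x³ - 5y³ = -2. For fixed y, x³ = 5·y³ − 2, so a solution requires the RHS to be a perfect cube.
Strategy: iterate y from -45 to 45, compute RHS = 5·y³ − 2, and check whether it is a (positive or negative) perfect cube.
Check small values of y:
  y = 0: RHS = -2 is not a perfect cube.
  y = 1: RHS = 3 is not a perfect cube.
  y = -1: RHS = -7 is not a perfect cube.
  y = 2: RHS = 38 is not a perfect cube.
  y = -2: RHS = -42 is not a perfect cube.
  y = 3: RHS = 133 is not a perfect cube.
  y = -3: RHS = -137 is not a perfect cube.
Continuing the search up to |y| = 45 finds no solutions either.
No (x, y) in the scanned range satisfies the equation.

No integer solutions with |y| ≤ 45.


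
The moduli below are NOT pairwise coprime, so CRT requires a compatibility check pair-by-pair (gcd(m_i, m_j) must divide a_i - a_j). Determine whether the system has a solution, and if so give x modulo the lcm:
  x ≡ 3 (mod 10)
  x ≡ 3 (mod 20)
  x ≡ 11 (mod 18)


Moduli 10, 20, 18 are not pairwise coprime, so CRT works modulo lcm(m_i) when all pairwise compatibility conditions hold.
Pairwise compatibility: gcd(m_i, m_j) must divide a_i - a_j for every pair.
Merge one congruence at a time:
  Start: x ≡ 3 (mod 10).
  Combine with x ≡ 3 (mod 20): gcd(10, 20) = 10; 3 - 3 = 0, which IS divisible by 10, so compatible.
    Write x = 3 + 10·t and substitute into x ≡ 3 (mod 20): 10·t ≡ 3 − 3 = 0 (mod 20).
    Divide the congruence (and modulus) by g = 10: 1·t ≡ 0 (mod 2).
    So t ≡ 0 (mod 2).
    Then x = 3 + 10·0 = 3, valid modulo lcm(10, 20) = 20: x ≡ 3 (mod 20).
  Combine with x ≡ 11 (mod 18): gcd(20, 18) = 2; 11 - 3 = 8, which IS divisible by 2, so compatible.
    Write x = 3 + 20·t and substitute into x ≡ 11 (mod 18): 20·t ≡ 11 − 3 = 8 (mod 18).
    Divide the congruence (and modulus) by g = 2: 10·t ≡ 4 (mod 9).
    Reduce coefficients mod 9: 1·t ≡ 4 (mod 9).
    So t ≡ 4 (mod 9).
    Then x = 3 + 20·4 = 83, valid modulo lcm(20, 18) = 180: x ≡ 83 (mod 180).
Verify: 83 mod 10 = 3, 83 mod 20 = 3, 83 mod 18 = 11.

x ≡ 83 (mod 180).


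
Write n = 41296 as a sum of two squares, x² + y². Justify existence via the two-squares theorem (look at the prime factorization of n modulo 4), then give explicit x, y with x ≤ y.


Step 1: Factor n = 41296 = 2^4 · 29 · 89.
Step 2: Check the mod-4 condition on each prime factor: 2 = 2 (special); 29 ≡ 1 (mod 4), exponent 1; 89 ≡ 1 (mod 4), exponent 1.
All primes ≡ 3 (mod 4) appear to even exponent (or don't appear), so by the two-squares theorem n IS expressible as a sum of two squares.
Step 3: Build a representation. Group n = k² · m with k = 4 and m = 29 · 89 = 2581 (a product of primes ≡ 1 (mod 4)); a representation of m scales to one of n via (k·x)² + (k·y)² = k²(x² + y²). Each prime p ≡ 1 (mod 4) is itself a sum of two squares; find a² by testing p − a² for a perfect square:
  29: 29 − 1² = 28, 29 − 2² = 25 = 5² ⇒ 29 = 2² + 5².
  89: 89 − 1² = 88, 89 − 2² = 85, 89 − 3² = 80, 89 − 4² = 73, 89 − 5² = 64 = 8² ⇒ 89 = 5² + 8².
  Combine using the Brahmagupta–Fibonacci identity (a² + b²)(c² + d²) = (ac − bd)² + (ad + bc)² = (ac + bd)² + (ad − bc)²:
  29 · 89 = 2581: from (2² + 5²)(5² + 8²), take (2·5 − 5·8, 2·8 + 5·5) = (10 − 40, 16 + 25) = (-30, 41); dropping signs (only squares matter) gives (30, 41); check 30² + 41² = 900 + 1681 = 2581 ✓.
  Scale by k = 4: (4·30, 4·41) = (120, 164).
Step 4: Order so x ≤ y and verify: 120² + 164² = 14400 + 26896 = 41296 = n. ✓

n = 41296 = 120² + 164² (one valid representation with x ≤ y).


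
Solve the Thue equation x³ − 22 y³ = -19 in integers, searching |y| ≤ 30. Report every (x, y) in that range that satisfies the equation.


The equation is x³ - 22y³ = -19. For fixed y, x³ = 22·y³ − 19, so a solution requires the RHS to be a perfect cube.
Strategy: iterate y from -30 to 30, compute RHS = 22·y³ − 19, and check whether it is a (positive or negative) perfect cube.
Check small values of y:
  y = 0: RHS = -19 is not a perfect cube.
  y = 1: RHS = 3 is not a perfect cube.
  y = -1: RHS = -41 is not a perfect cube.
  y = 2: RHS = 157 is not a perfect cube.
  y = -2: RHS = -195 is not a perfect cube.
  y = 3: RHS = 575 is not a perfect cube.
  y = -3: RHS = -613 is not a perfect cube.
Continuing the search up to |y| = 30 finds no solutions either.
No (x, y) in the scanned range satisfies the equation.

No integer solutions with |y| ≤ 30.


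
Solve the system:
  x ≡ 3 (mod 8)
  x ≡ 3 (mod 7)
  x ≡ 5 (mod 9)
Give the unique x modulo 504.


Moduli 8, 7, 9 are pairwise coprime; by CRT there is a unique solution modulo M = 8 · 7 · 9 = 504.
Solve pairwise, accumulating the modulus:
  Start with x ≡ 3 (mod 8).
  Combine with x ≡ 3 (mod 7): since gcd(8, 7) = 1, we get a unique residue mod 56.
    Write x = 3 + 8·t and substitute into x ≡ 3 (mod 7): 8·t ≡ 3 − 3 = 0 (mod 7).
    Reduce coefficients mod 7: 1·t ≡ 0 (mod 7).
    So t ≡ 0 (mod 7).
    Then x = 3 + 8·0 = 3, valid modulo lcm(8, 7) = 56: x ≡ 3 (mod 56).
  Combine with x ≡ 5 (mod 9): since gcd(56, 9) = 1, we get a unique residue mod 504.
    Write x = 3 + 56·t and substitute into x ≡ 5 (mod 9): 56·t ≡ 5 − 3 = 2 (mod 9).
    Reduce coefficients mod 9: 2·t ≡ 2 (mod 9).
    The inverse of 2 mod 9 is 5 (since 2·5 = 10 = 1·9 + 1), so t ≡ 5·2 = 10 ≡ 1 (mod 9).
    Then x = 3 + 56·1 = 59, valid modulo lcm(56, 9) = 504: x ≡ 59 (mod 504).
Verify: 59 mod 8 = 3 ✓, 59 mod 7 = 3 ✓, 59 mod 9 = 5 ✓.

x ≡ 59 (mod 504).


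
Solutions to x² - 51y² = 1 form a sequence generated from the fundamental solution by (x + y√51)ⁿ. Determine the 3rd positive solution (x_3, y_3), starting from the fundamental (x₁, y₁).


Step 1: Find the fundamental solution (x₁, y₁) of x² - 51y² = 1.
  Expand √51 as a continued fraction. a₀ = ⌊√51⌋ = 7; iterate m_{k+1} = d_k·a_k − m_k, d_{k+1} = (51 − m_{k+1}²)/d_k, a_{k+1} = ⌊(a₀ + m_{k+1})/d_{k+1}⌋ (starting m₀ = 0, d₀ = 1), with convergents p_k = a_k·p_{k-1} + p_{k-2}, q_k = a_k·q_{k-1} + q_{k-2} (p₋₁ = 1, q₋₁ = 0):
  k = 0: a₀ = 7; p₀/q₀ = 7/1; p₀² − 51·q₀² = 49 − 51 = -2.
  k = 1: m = 7, d = 2, a = ⌊(7 + 7)/2⌋ = 7; p/q = (7·7 + 1)/(7·1 + 0) = 50/7; p² − 51·q² = 2500 − 2499 = 1.
  The first convergent with p² − 51·q² = 1 gives the fundamental solution (x₁, y₁) = (50, 7).
Step 2: Apply the recurrence (x_{n+1}, y_{n+1}) = (x₁x_n + 51y₁y_n, x₁y_n + y₁x_n) repeatedly.
  From (x_1, y_1) = (50, 7): x_2 = 50·50 + 51·7·7 = 4999; y_2 = 50·7 + 7·50 = 700.
  From (x_2, y_2) = (4999, 700): x_3 = 50·4999 + 51·7·700 = 499850; y_3 = 50·700 + 7·4999 = 69993.
Step 3: Verify x_3² - 51·y_3² = 249850022500 - 249850022499 = 1 (should be 1). ✓

(x_1, y_1) = (50, 7); (x_3, y_3) = (499850, 69993).


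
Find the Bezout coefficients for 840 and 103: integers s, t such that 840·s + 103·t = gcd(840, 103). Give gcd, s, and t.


Euclidean algorithm on (840, 103) — divide until remainder is 0:
  840 = 8 · 103 + 16
  103 = 6 · 16 + 7
  16 = 2 · 7 + 2
  7 = 3 · 2 + 1
  2 = 2 · 1 + 0
gcd(840, 103) = 1.
Track Bezout coefficients alongside the remainders: start with r₀ = 840 = a·1 + b·0 (s = 1, t = 0) and r₁ = 103 = a·0 + b·1 (s = 0, t = 1); each new remainder r_{k+1} = r_{k-1} − q_k·r_k inherits s_{k+1} = s_{k-1} − q_k·s_k, t_{k+1} = t_{k-1} − q_k·t_k, so r_k = a·s_k + b·t_k at every step:
  q = 8: r = 16, s = 1 − 8·0 = 1, t = 0 − 8·1 = -8  (check: 840·1 + 103·(-8) = 16)
  q = 6: r = 7, s = 0 − 6·1 = -6, t = 1 − 6·(-8) = 49  (check: 840·(-6) + 103·49 = 7)
  q = 2: r = 2, s = 1 − 2·(-6) = 13, t = -8 − 2·49 = -106  (check: 840·13 + 103·(-106) = 2)
  q = 3: r = 1, s = -6 − 3·13 = -45, t = 49 − 3·(-106) = 367  (check: 840·(-45) + 103·367 = 1)
The row with r = 1 (the gcd) gives the Bezout coefficients s = -45, t = 367.
Result: 840 · (-45) + 103 · (367) = 1.

gcd(840, 103) = 1; s = -45, t = 367 (check: 840·(-45) + 103·367 = 1).


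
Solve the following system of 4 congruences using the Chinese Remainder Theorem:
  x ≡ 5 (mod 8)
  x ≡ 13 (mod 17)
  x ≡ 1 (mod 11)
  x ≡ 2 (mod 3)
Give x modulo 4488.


Product of moduli M = 8 · 17 · 11 · 3 = 4488.
Merge one congruence at a time:
  Start: x ≡ 5 (mod 8).
  Combine with x ≡ 13 (mod 17); new modulus lcm = 136.
    Write x = 5 + 8·t and substitute into x ≡ 13 (mod 17): 8·t ≡ 13 − 5 = 8 (mod 17).
    The inverse of 8 mod 17 is 15 (since 8·15 = 120 = 7·17 + 1), so t ≡ 15·8 = 120 ≡ 1 (mod 17).
    Then x = 5 + 8·1 = 13, valid modulo lcm(8, 17) = 136: x ≡ 13 (mod 136).
  Combine with x ≡ 1 (mod 11); new modulus lcm = 1496.
    Write x = 13 + 136·t and substitute into x ≡ 1 (mod 11): 136·t ≡ 1 − 13 = -12 (mod 11).
    Reduce coefficients mod 11: 4·t ≡ 10 (mod 11).
    The inverse of 4 mod 11 is 3 (since 4·3 = 12 = 1·11 + 1), so t ≡ 3·10 = 30 ≡ 8 (mod 11).
    Then x = 13 + 136·8 = 1101, valid modulo lcm(136, 11) = 1496: x ≡ 1101 (mod 1496).
  Combine with x ≡ 2 (mod 3); new modulus lcm = 4488.
    Write x = 1101 + 1496·t and substitute into x ≡ 2 (mod 3): 1496·t ≡ 2 − 1101 = -1099 (mod 3).
    Reduce coefficients mod 3: 2·t ≡ 2 (mod 3).
    The inverse of 2 mod 3 is 2 (since 2·2 = 4 = 1·3 + 1), so t ≡ 2·2 = 4 ≡ 1 (mod 3).
    Then x = 1101 + 1496·1 = 2597, valid modulo lcm(1496, 3) = 4488: x ≡ 2597 (mod 4488).
Verify against each original: 2597 mod 8 = 5, 2597 mod 17 = 13, 2597 mod 11 = 1, 2597 mod 3 = 2.

x ≡ 2597 (mod 4488).


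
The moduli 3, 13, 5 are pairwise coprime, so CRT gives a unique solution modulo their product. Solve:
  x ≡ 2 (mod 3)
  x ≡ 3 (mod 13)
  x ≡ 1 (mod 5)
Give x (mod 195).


Moduli 3, 13, 5 are pairwise coprime; by CRT there is a unique solution modulo M = 3 · 13 · 5 = 195.
Solve pairwise, accumulating the modulus:
  Start with x ≡ 2 (mod 3).
  Combine with x ≡ 3 (mod 13): since gcd(3, 13) = 1, we get a unique residue mod 39.
    Write x = 2 + 3·t and substitute into x ≡ 3 (mod 13): 3·t ≡ 3 − 2 = 1 (mod 13).
    The inverse of 3 mod 13 is 9 (since 3·9 = 27 = 2·13 + 1), so t ≡ 9·1 = 9 ≡ 9 (mod 13).
    Then x = 2 + 3·9 = 29, valid modulo lcm(3, 13) = 39: x ≡ 29 (mod 39).
  Combine with x ≡ 1 (mod 5): since gcd(39, 5) = 1, we get a unique residue mod 195.
    Write x = 29 + 39·t and substitute into x ≡ 1 (mod 5): 39·t ≡ 1 − 29 = -28 (mod 5).
    Reduce coefficients mod 5: 4·t ≡ 2 (mod 5).
    The inverse of 4 mod 5 is 4 (since 4·4 = 16 = 3·5 + 1), so t ≡ 4·2 = 8 ≡ 3 (mod 5).
    Then x = 29 + 39·3 = 146, valid modulo lcm(39, 5) = 195: x ≡ 146 (mod 195).
Verify: 146 mod 3 = 2 ✓, 146 mod 13 = 3 ✓, 146 mod 5 = 1 ✓.

x ≡ 146 (mod 195).


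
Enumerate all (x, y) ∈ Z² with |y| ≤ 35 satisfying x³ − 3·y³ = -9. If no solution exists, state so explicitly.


The equation is x³ - 3y³ = -9. For fixed y, x³ = 3·y³ − 9, so a solution requires the RHS to be a perfect cube.
Strategy: iterate y from -35 to 35, compute RHS = 3·y³ − 9, and check whether it is a (positive or negative) perfect cube.
Check small values of y:
  y = 0: RHS = -9 is not a perfect cube.
  y = 1: RHS = -6 is not a perfect cube.
  y = -1: RHS = -12 is not a perfect cube.
  y = 2: RHS = 15 is not a perfect cube.
  y = -2: RHS = -33 is not a perfect cube.
  y = 3: RHS = 72 is not a perfect cube.
  y = -3: RHS = -90 is not a perfect cube.
Continuing the search up to |y| = 35 finds no solutions either.
No (x, y) in the scanned range satisfies the equation.

No integer solutions with |y| ≤ 35.


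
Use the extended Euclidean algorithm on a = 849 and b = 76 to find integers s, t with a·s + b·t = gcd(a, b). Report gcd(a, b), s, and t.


Euclidean algorithm on (849, 76) — divide until remainder is 0:
  849 = 11 · 76 + 13
  76 = 5 · 13 + 11
  13 = 1 · 11 + 2
  11 = 5 · 2 + 1
  2 = 2 · 1 + 0
gcd(849, 76) = 1.
Track Bezout coefficients alongside the remainders: start with r₀ = 849 = a·1 + b·0 (s = 1, t = 0) and r₁ = 76 = a·0 + b·1 (s = 0, t = 1); each new remainder r_{k+1} = r_{k-1} − q_k·r_k inherits s_{k+1} = s_{k-1} − q_k·s_k, t_{k+1} = t_{k-1} − q_k·t_k, so r_k = a·s_k + b·t_k at every step:
  q = 11: r = 13, s = 1 − 11·0 = 1, t = 0 − 11·1 = -11  (check: 849·1 + 76·(-11) = 13)
  q = 5: r = 11, s = 0 − 5·1 = -5, t = 1 − 5·(-11) = 56  (check: 849·(-5) + 76·56 = 11)
  q = 1: r = 2, s = 1 − 1·(-5) = 6, t = -11 − 1·56 = -67  (check: 849·6 + 76·(-67) = 2)
  q = 5: r = 1, s = -5 − 5·6 = -35, t = 56 − 5·(-67) = 391  (check: 849·(-35) + 76·391 = 1)
The row with r = 1 (the gcd) gives the Bezout coefficients s = -35, t = 391.
Result: 849 · (-35) + 76 · (391) = 1.

gcd(849, 76) = 1; s = -35, t = 391 (check: 849·(-35) + 76·391 = 1).


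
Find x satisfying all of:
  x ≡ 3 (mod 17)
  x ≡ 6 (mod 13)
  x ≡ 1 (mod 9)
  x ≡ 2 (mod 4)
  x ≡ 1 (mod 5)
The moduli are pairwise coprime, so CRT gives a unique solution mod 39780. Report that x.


Product of moduli M = 17 · 13 · 9 · 4 · 5 = 39780.
Merge one congruence at a time:
  Start: x ≡ 3 (mod 17).
  Combine with x ≡ 6 (mod 13); new modulus lcm = 221.
    Write x = 3 + 17·t and substitute into x ≡ 6 (mod 13): 17·t ≡ 6 − 3 = 3 (mod 13).
    Reduce coefficients mod 13: 4·t ≡ 3 (mod 13).
    The inverse of 4 mod 13 is 10 (since 4·10 = 40 = 3·13 + 1), so t ≡ 10·3 = 30 ≡ 4 (mod 13).
    Then x = 3 + 17·4 = 71, valid modulo lcm(17, 13) = 221: x ≡ 71 (mod 221).
  Combine with x ≡ 1 (mod 9); new modulus lcm = 1989.
    Write x = 71 + 221·t and substitute into x ≡ 1 (mod 9): 221·t ≡ 1 − 71 = -70 (mod 9).
    Reduce coefficients mod 9: 5·t ≡ 2 (mod 9).
    The inverse of 5 mod 9 is 2 (since 5·2 = 10 = 1·9 + 1), so t ≡ 2·2 = 4 ≡ 4 (mod 9).
    Then x = 71 + 221·4 = 955, valid modulo lcm(221, 9) = 1989: x ≡ 955 (mod 1989).
  Combine with x ≡ 2 (mod 4); new modulus lcm = 7956.
    Write x = 955 + 1989·t and substitute into x ≡ 2 (mod 4): 1989·t ≡ 2 − 955 = -953 (mod 4).
    Reduce coefficients mod 4: 1·t ≡ 3 (mod 4).
    So t ≡ 3 (mod 4).
    Then x = 955 + 1989·3 = 6922, valid modulo lcm(1989, 4) = 7956: x ≡ 6922 (mod 7956).
  Combine with x ≡ 1 (mod 5); new modulus lcm = 39780.
    Write x = 6922 + 7956·t and substitute into x ≡ 1 (mod 5): 7956·t ≡ 1 − 6922 = -6921 (mod 5).
    Reduce coefficients mod 5: 1·t ≡ 4 (mod 5).
    So t ≡ 4 (mod 5).
    Then x = 6922 + 7956·4 = 38746, valid modulo lcm(7956, 5) = 39780: x ≡ 38746 (mod 39780).
Verify against each original: 38746 mod 17 = 3, 38746 mod 13 = 6, 38746 mod 9 = 1, 38746 mod 4 = 2, 38746 mod 5 = 1.

x ≡ 38746 (mod 39780).


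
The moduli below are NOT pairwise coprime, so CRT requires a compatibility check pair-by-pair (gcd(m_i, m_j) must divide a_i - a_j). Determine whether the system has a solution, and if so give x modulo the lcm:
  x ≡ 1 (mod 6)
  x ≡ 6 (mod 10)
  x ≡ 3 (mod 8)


Moduli 6, 10, 8 are not pairwise coprime, so CRT works modulo lcm(m_i) when all pairwise compatibility conditions hold.
Pairwise compatibility: gcd(m_i, m_j) must divide a_i - a_j for every pair.
Merge one congruence at a time:
  Start: x ≡ 1 (mod 6).
  Combine with x ≡ 6 (mod 10): gcd(6, 10) = 2, and 6 - 1 = 5 is NOT divisible by 2.
    ⇒ system is inconsistent (no integer solution).

No solution (the system is inconsistent).


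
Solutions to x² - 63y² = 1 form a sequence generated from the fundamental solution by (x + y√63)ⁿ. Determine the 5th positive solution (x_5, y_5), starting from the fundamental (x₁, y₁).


Step 1: Find the fundamental solution (x₁, y₁) of x² - 63y² = 1.
  Expand √63 as a continued fraction. a₀ = ⌊√63⌋ = 7; iterate m_{k+1} = d_k·a_k − m_k, d_{k+1} = (63 − m_{k+1}²)/d_k, a_{k+1} = ⌊(a₀ + m_{k+1})/d_{k+1}⌋ (starting m₀ = 0, d₀ = 1), with convergents p_k = a_k·p_{k-1} + p_{k-2}, q_k = a_k·q_{k-1} + q_{k-2} (p₋₁ = 1, q₋₁ = 0):
  k = 0: a₀ = 7; p₀/q₀ = 7/1; p₀² − 63·q₀² = 49 − 63 = -14.
  k = 1: m = 7, d = 14, a = ⌊(7 + 7)/14⌋ = 1; p/q = (1·7 + 1)/(1·1 + 0) = 8/1; p² − 63·q² = 64 − 63 = 1.
  The first convergent with p² − 63·q² = 1 gives the fundamental solution (x₁, y₁) = (8, 1).
Step 2: Apply the recurrence (x_{n+1}, y_{n+1}) = (x₁x_n + 63y₁y_n, x₁y_n + y₁x_n) repeatedly.
  From (x_1, y_1) = (8, 1): x_2 = 8·8 + 63·1·1 = 127; y_2 = 8·1 + 1·8 = 16.
  From (x_2, y_2) = (127, 16): x_3 = 8·127 + 63·1·16 = 2024; y_3 = 8·16 + 1·127 = 255.
  From (x_3, y_3) = (2024, 255): x_4 = 8·2024 + 63·1·255 = 32257; y_4 = 8·255 + 1·2024 = 4064.
  From (x_4, y_4) = (32257, 4064): x_5 = 8·32257 + 63·1·4064 = 514088; y_5 = 8·4064 + 1·32257 = 64769.
Step 3: Verify x_5² - 63·y_5² = 264286471744 - 264286471743 = 1 (should be 1). ✓

(x_1, y_1) = (8, 1); (x_5, y_5) = (514088, 64769).


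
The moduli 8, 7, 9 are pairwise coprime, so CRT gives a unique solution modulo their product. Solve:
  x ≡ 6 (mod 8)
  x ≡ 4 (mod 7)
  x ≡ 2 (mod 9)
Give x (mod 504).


Moduli 8, 7, 9 are pairwise coprime; by CRT there is a unique solution modulo M = 8 · 7 · 9 = 504.
Solve pairwise, accumulating the modulus:
  Start with x ≡ 6 (mod 8).
  Combine with x ≡ 4 (mod 7): since gcd(8, 7) = 1, we get a unique residue mod 56.
    Write x = 6 + 8·t and substitute into x ≡ 4 (mod 7): 8·t ≡ 4 − 6 = -2 (mod 7).
    Reduce coefficients mod 7: 1·t ≡ 5 (mod 7).
    So t ≡ 5 (mod 7).
    Then x = 6 + 8·5 = 46, valid modulo lcm(8, 7) = 56: x ≡ 46 (mod 56).
  Combine with x ≡ 2 (mod 9): since gcd(56, 9) = 1, we get a unique residue mod 504.
    Write x = 46 + 56·t and substitute into x ≡ 2 (mod 9): 56·t ≡ 2 − 46 = -44 (mod 9).
    Reduce coefficients mod 9: 2·t ≡ 1 (mod 9).
    The inverse of 2 mod 9 is 5 (since 2·5 = 10 = 1·9 + 1), so t ≡ 5·1 = 5 ≡ 5 (mod 9).
    Then x = 46 + 56·5 = 326, valid modulo lcm(56, 9) = 504: x ≡ 326 (mod 504).
Verify: 326 mod 8 = 6 ✓, 326 mod 7 = 4 ✓, 326 mod 9 = 2 ✓.

x ≡ 326 (mod 504).


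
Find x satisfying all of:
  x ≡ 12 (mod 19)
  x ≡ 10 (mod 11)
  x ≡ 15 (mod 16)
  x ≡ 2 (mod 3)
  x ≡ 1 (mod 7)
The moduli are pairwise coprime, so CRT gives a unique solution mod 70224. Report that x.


Product of moduli M = 19 · 11 · 16 · 3 · 7 = 70224.
Merge one congruence at a time:
  Start: x ≡ 12 (mod 19).
  Combine with x ≡ 10 (mod 11); new modulus lcm = 209.
    Write x = 12 + 19·t and substitute into x ≡ 10 (mod 11): 19·t ≡ 10 − 12 = -2 (mod 11).
    Reduce coefficients mod 11: 8·t ≡ 9 (mod 11).
    The inverse of 8 mod 11 is 7 (since 8·7 = 56 = 5·11 + 1), so t ≡ 7·9 = 63 ≡ 8 (mod 11).
    Then x = 12 + 19·8 = 164, valid modulo lcm(19, 11) = 209: x ≡ 164 (mod 209).
  Combine with x ≡ 15 (mod 16); new modulus lcm = 3344.
    Write x = 164 + 209·t and substitute into x ≡ 15 (mod 16): 209·t ≡ 15 − 164 = -149 (mod 16).
    Reduce coefficients mod 16: 1·t ≡ 11 (mod 16).
    So t ≡ 11 (mod 16).
    Then x = 164 + 209·11 = 2463, valid modulo lcm(209, 16) = 3344: x ≡ 2463 (mod 3344).
  Combine with x ≡ 2 (mod 3); new modulus lcm = 10032.
    Write x = 2463 + 3344·t and substitute into x ≡ 2 (mod 3): 3344·t ≡ 2 − 2463 = -2461 (mod 3).
    Reduce coefficients mod 3: 2·t ≡ 2 (mod 3).
    The inverse of 2 mod 3 is 2 (since 2·2 = 4 = 1·3 + 1), so t ≡ 2·2 = 4 ≡ 1 (mod 3).
    Then x = 2463 + 3344·1 = 5807, valid modulo lcm(3344, 3) = 10032: x ≡ 5807 (mod 10032).
  Combine with x ≡ 1 (mod 7); new modulus lcm = 70224.
    Write x = 5807 + 10032·t and substitute into x ≡ 1 (mod 7): 10032·t ≡ 1 − 5807 = -5806 (mod 7).
    Reduce coefficients mod 7: 1·t ≡ 4 (mod 7).
    So t ≡ 4 (mod 7).
    Then x = 5807 + 10032·4 = 45935, valid modulo lcm(10032, 7) = 70224: x ≡ 45935 (mod 70224).
Verify against each original: 45935 mod 19 = 12, 45935 mod 11 = 10, 45935 mod 16 = 15, 45935 mod 3 = 2, 45935 mod 7 = 1.

x ≡ 45935 (mod 70224).


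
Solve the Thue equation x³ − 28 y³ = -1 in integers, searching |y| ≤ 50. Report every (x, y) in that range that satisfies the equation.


The equation is x³ - 28y³ = -1. For fixed y, x³ = 28·y³ − 1, so a solution requires the RHS to be a perfect cube.
Strategy: iterate y from -50 to 50, compute RHS = 28·y³ − 1, and check whether it is a (positive or negative) perfect cube.
Check small values of y:
  y = 0: RHS = -1 = (-1)³ ⇒ x = -1 works.
  y = 1: RHS = 27 = (3)³ ⇒ x = 3 works.
  y = -1: RHS = -29 is not a perfect cube.
  y = 2: RHS = 223 is not a perfect cube.
  y = -2: RHS = -225 is not a perfect cube.
  y = 3: RHS = 755 is not a perfect cube.
  y = -3: RHS = -757 is not a perfect cube.
Continuing the search up to |y| = 50 finds no further solutions beyond those listed.
Collected solutions: (-1, 0), (3, 1).

Solutions (with |y| ≤ 50): (-1, 0), (3, 1).


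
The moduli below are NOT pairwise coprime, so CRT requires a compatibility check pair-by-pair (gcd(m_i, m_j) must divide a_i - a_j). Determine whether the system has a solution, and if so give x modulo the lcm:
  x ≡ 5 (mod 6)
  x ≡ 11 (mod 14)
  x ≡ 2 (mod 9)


Moduli 6, 14, 9 are not pairwise coprime, so CRT works modulo lcm(m_i) when all pairwise compatibility conditions hold.
Pairwise compatibility: gcd(m_i, m_j) must divide a_i - a_j for every pair.
Merge one congruence at a time:
  Start: x ≡ 5 (mod 6).
  Combine with x ≡ 11 (mod 14): gcd(6, 14) = 2; 11 - 5 = 6, which IS divisible by 2, so compatible.
    Write x = 5 + 6·t and substitute into x ≡ 11 (mod 14): 6·t ≡ 11 − 5 = 6 (mod 14).
    Divide the congruence (and modulus) by g = 2: 3·t ≡ 3 (mod 7).
    The inverse of 3 mod 7 is 5 (since 3·5 = 15 = 2·7 + 1), so t ≡ 5·3 = 15 ≡ 1 (mod 7).
    Then x = 5 + 6·1 = 11, valid modulo lcm(6, 14) = 42: x ≡ 11 (mod 42).
  Combine with x ≡ 2 (mod 9): gcd(42, 9) = 3; 2 - 11 = -9, which IS divisible by 3, so compatible.
    Write x = 11 + 42·t and substitute into x ≡ 2 (mod 9): 42·t ≡ 2 − 11 = -9 (mod 9).
    Divide the congruence (and modulus) by g = 3: 14·t ≡ -3 (mod 3).
    Reduce coefficients mod 3: 2·t ≡ 0 (mod 3).
    The inverse of 2 mod 3 is 2 (since 2·2 = 4 = 1·3 + 1), so t ≡ 2·0 = 0 ≡ 0 (mod 3).
    Then x = 11 + 42·0 = 11, valid modulo lcm(42, 9) = 126: x ≡ 11 (mod 126).
Verify: 11 mod 6 = 5, 11 mod 14 = 11, 11 mod 9 = 2.

x ≡ 11 (mod 126).


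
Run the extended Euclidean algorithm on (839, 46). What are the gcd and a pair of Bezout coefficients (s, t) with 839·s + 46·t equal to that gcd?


Euclidean algorithm on (839, 46) — divide until remainder is 0:
  839 = 18 · 46 + 11
  46 = 4 · 11 + 2
  11 = 5 · 2 + 1
  2 = 2 · 1 + 0
gcd(839, 46) = 1.
Track Bezout coefficients alongside the remainders: start with r₀ = 839 = a·1 + b·0 (s = 1, t = 0) and r₁ = 46 = a·0 + b·1 (s = 0, t = 1); each new remainder r_{k+1} = r_{k-1} − q_k·r_k inherits s_{k+1} = s_{k-1} − q_k·s_k, t_{k+1} = t_{k-1} − q_k·t_k, so r_k = a·s_k + b·t_k at every step:
  q = 18: r = 11, s = 1 − 18·0 = 1, t = 0 − 18·1 = -18  (check: 839·1 + 46·(-18) = 11)
  q = 4: r = 2, s = 0 − 4·1 = -4, t = 1 − 4·(-18) = 73  (check: 839·(-4) + 46·73 = 2)
  q = 5: r = 1, s = 1 − 5·(-4) = 21, t = -18 − 5·73 = -383  (check: 839·21 + 46·(-383) = 1)
The row with r = 1 (the gcd) gives the Bezout coefficients s = 21, t = -383.
Result: 839 · (21) + 46 · (-383) = 1.

gcd(839, 46) = 1; s = 21, t = -383 (check: 839·21 + 46·(-383) = 1).


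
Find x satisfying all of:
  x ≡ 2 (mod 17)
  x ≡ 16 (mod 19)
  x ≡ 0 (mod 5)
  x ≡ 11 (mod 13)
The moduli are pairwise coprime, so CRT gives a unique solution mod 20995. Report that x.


Product of moduli M = 17 · 19 · 5 · 13 = 20995.
Merge one congruence at a time:
  Start: x ≡ 2 (mod 17).
  Combine with x ≡ 16 (mod 19); new modulus lcm = 323.
    Write x = 2 + 17·t and substitute into x ≡ 16 (mod 19): 17·t ≡ 16 − 2 = 14 (mod 19).
    The inverse of 17 mod 19 is 9 (since 17·9 = 153 = 8·19 + 1), so t ≡ 9·14 = 126 ≡ 12 (mod 19).
    Then x = 2 + 17·12 = 206, valid modulo lcm(17, 19) = 323: x ≡ 206 (mod 323).
  Combine with x ≡ 0 (mod 5); new modulus lcm = 1615.
    Write x = 206 + 323·t and substitute into x ≡ 0 (mod 5): 323·t ≡ 0 − 206 = -206 (mod 5).
    Reduce coefficients mod 5: 3·t ≡ 4 (mod 5).
    The inverse of 3 mod 5 is 2 (since 3·2 = 6 = 1·5 + 1), so t ≡ 2·4 = 8 ≡ 3 (mod 5).
    Then x = 206 + 323·3 = 1175, valid modulo lcm(323, 5) = 1615: x ≡ 1175 (mod 1615).
  Combine with x ≡ 11 (mod 13); new modulus lcm = 20995.
    Write x = 1175 + 1615·t and substitute into x ≡ 11 (mod 13): 1615·t ≡ 11 − 1175 = -1164 (mod 13).
    Reduce coefficients mod 13: 3·t ≡ 6 (mod 13).
    The inverse of 3 mod 13 is 9 (since 3·9 = 27 = 2·13 + 1), so t ≡ 9·6 = 54 ≡ 2 (mod 13).
    Then x = 1175 + 1615·2 = 4405, valid modulo lcm(1615, 13) = 20995: x ≡ 4405 (mod 20995).
Verify against each original: 4405 mod 17 = 2, 4405 mod 19 = 16, 4405 mod 5 = 0, 4405 mod 13 = 11.

x ≡ 4405 (mod 20995).
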